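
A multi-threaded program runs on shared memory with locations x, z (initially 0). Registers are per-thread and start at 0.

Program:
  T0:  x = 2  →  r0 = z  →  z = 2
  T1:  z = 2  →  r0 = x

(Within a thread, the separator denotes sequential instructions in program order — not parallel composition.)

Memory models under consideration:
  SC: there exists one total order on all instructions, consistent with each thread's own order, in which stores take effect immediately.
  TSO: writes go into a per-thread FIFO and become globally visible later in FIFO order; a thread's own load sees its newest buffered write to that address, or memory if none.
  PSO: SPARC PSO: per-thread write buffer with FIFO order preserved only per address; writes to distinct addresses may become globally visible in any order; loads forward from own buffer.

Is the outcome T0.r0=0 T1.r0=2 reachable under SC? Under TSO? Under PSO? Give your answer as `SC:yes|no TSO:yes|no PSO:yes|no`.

outcome vector order: (T0.r0,T1.r0)
[SC] allowed = {(0,2); (2,0); (2,2)}
[TSO] allowed = {(0,0); (0,2); (2,0); (2,2)}
[PSO] allowed = {(0,0); (0,2); (2,0); (2,2)}
target (0,2) ∈ {SC,TSO,PSO}

SC:yes TSO:yes PSO:yes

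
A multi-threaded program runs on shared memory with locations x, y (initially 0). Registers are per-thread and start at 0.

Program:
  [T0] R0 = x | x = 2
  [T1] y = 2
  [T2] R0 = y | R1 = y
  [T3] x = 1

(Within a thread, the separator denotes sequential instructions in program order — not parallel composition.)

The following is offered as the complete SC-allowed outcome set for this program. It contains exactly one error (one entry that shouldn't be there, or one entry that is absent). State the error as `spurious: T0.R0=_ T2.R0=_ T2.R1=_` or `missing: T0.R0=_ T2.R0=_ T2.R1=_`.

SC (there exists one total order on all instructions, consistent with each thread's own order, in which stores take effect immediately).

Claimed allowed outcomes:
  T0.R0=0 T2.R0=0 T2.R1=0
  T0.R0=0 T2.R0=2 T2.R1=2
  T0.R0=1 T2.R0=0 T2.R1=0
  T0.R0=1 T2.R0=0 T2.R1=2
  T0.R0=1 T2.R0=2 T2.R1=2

outcome vector order: (T0.R0,T2.R0,T2.R1)
under SC → <0 0 0>; <0 0 2>; <0 2 2>; <1 0 0>; <1 0 2>; <1 2 2>
SC∖claimed = {<0 0 2>}

missing: T0.R0=0 T2.R0=0 T2.R1=2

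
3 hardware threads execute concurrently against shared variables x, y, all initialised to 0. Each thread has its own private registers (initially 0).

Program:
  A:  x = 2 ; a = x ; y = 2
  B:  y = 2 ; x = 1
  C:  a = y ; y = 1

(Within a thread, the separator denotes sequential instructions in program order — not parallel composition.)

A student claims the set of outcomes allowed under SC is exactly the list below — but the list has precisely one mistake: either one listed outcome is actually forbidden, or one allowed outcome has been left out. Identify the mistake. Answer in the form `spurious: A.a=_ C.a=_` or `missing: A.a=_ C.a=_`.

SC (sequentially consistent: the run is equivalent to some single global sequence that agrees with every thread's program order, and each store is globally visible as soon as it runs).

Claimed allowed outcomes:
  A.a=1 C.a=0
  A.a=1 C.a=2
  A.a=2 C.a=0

outcome vector order: (A.a,C.a)
SC (4): 1/0; 1/2; 2/0; 2/2
SC∖claimed = {2/2}

missing: A.a=2 C.a=2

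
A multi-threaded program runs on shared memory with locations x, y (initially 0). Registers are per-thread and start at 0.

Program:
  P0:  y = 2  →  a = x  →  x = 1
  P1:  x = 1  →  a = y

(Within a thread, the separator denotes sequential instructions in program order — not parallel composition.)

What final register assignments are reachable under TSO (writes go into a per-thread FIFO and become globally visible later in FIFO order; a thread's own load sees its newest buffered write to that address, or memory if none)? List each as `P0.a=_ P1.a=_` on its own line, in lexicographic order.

P0.a=0 P1.a=0
P0.a=0 P1.a=2
P0.a=1 P1.a=0
P0.a=1 P1.a=2

outcome vector order: (P0.a,P1.a)
|TSO outcomes| = 4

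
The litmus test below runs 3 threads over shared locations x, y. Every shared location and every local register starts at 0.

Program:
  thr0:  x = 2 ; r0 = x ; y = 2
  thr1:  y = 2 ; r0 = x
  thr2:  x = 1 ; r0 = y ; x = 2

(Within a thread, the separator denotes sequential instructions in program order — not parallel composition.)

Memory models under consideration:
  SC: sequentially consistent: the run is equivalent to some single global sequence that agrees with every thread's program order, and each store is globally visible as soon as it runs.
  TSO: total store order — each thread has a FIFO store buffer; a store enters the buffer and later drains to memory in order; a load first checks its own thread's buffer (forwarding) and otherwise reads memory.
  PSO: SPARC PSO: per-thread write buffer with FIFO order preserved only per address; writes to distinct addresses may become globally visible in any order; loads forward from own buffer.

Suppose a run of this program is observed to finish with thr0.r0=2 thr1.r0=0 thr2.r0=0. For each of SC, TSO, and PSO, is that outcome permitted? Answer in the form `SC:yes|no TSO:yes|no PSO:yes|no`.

SC:no TSO:yes PSO:yes

outcome vector order: (thr0.r0,thr1.r0,thr2.r0)
under SC → (1,0,2) (1,1,0) (1,1,2) (1,2,0) (1,2,2) (2,0,2) (2,1,0) (2,1,2) (2,2,0) (2,2,2)
under TSO → (1,0,0) (1,0,2) (1,1,0) (1,1,2) (1,2,0) (1,2,2) (2,0,0) (2,0,2) (2,1,0) (2,1,2) (2,2,0) (2,2,2)
under PSO → (1,0,0) (1,0,2) (1,1,0) (1,1,2) (1,2,0) (1,2,2) (2,0,0) (2,0,2) (2,1,0) (2,1,2) (2,2,0) (2,2,2)
target (2,0,0) ∈ {TSO,PSO}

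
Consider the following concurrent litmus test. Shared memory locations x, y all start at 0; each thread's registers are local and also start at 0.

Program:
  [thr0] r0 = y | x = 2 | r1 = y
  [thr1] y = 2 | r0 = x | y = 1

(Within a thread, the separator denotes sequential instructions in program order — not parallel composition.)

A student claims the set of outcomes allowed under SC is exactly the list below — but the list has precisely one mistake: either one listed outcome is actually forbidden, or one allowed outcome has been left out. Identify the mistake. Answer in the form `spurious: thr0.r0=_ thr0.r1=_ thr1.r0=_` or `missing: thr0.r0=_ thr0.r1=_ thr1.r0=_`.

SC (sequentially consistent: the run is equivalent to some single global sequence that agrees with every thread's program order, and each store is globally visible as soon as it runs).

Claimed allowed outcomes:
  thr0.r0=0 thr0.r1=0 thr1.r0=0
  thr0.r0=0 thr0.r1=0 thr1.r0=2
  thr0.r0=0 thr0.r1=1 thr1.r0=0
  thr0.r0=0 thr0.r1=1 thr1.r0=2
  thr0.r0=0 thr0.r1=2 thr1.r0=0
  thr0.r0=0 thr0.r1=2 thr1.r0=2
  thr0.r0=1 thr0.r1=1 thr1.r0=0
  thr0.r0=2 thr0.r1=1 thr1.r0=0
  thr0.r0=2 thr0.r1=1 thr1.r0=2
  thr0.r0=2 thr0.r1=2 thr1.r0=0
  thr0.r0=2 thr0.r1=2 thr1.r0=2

spurious: thr0.r0=0 thr0.r1=0 thr1.r0=0

outcome vector order: (thr0.r0,thr0.r1,thr1.r0)
SC: 10 outcomes — {0/0/2; 0/1/0; 0/1/2; 0/2/0; 0/2/2; 1/1/0; 2/1/0; 2/1/2; 2/2/0; 2/2/2}
claimed∖SC = {0/0/0}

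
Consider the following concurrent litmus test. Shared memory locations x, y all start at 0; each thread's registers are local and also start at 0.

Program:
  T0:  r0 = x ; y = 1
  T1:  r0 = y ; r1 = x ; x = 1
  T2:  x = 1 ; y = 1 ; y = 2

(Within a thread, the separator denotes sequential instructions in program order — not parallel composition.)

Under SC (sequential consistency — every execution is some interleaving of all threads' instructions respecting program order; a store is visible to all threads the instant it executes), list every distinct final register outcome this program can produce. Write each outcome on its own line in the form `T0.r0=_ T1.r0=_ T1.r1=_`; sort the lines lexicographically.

T0.r0=0 T1.r0=0 T1.r1=0
T0.r0=0 T1.r0=0 T1.r1=1
T0.r0=0 T1.r0=1 T1.r1=0
T0.r0=0 T1.r0=1 T1.r1=1
T0.r0=0 T1.r0=2 T1.r1=1
T0.r0=1 T1.r0=0 T1.r1=0
T0.r0=1 T1.r0=0 T1.r1=1
T0.r0=1 T1.r0=1 T1.r1=1
T0.r0=1 T1.r0=2 T1.r1=1

outcome vector order: (T0.r0,T1.r0,T1.r1)
|SC outcomes| = 9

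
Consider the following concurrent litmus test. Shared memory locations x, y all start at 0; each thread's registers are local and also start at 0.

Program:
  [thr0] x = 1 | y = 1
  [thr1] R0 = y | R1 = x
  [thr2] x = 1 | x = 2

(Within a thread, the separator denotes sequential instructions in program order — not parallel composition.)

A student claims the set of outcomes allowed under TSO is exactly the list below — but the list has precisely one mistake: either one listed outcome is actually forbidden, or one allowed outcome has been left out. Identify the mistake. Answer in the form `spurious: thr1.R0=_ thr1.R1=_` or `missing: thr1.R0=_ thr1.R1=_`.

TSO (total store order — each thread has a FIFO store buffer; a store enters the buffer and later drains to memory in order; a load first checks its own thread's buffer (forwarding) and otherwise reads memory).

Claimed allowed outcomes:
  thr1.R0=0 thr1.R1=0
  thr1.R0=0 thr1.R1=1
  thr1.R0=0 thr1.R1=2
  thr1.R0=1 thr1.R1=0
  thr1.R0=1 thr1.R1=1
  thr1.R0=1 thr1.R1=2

spurious: thr1.R0=1 thr1.R1=0

outcome vector order: (thr1.R0,thr1.R1)
TSO: 5 outcomes — {(0,0) (0,1) (0,2) (1,1) (1,2)}
claimed∖TSO = {(1,0)}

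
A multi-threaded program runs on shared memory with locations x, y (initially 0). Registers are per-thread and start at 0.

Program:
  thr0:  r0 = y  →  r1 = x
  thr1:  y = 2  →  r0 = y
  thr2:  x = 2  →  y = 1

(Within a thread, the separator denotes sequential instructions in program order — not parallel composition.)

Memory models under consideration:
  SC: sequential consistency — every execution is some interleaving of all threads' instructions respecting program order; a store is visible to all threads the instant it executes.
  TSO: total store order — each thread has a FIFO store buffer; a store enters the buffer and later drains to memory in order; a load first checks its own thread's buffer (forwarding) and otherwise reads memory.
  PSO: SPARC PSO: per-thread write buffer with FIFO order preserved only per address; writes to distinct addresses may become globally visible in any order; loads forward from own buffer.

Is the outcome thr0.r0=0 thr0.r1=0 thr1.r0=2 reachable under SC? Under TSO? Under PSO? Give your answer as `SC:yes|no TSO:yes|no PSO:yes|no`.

SC:yes TSO:yes PSO:yes

outcome vector order: (thr0.r0,thr0.r1,thr1.r0)
SC (10): (0,0,1), (0,0,2), (0,2,1), (0,2,2), (1,2,1), (1,2,2), (2,0,1), (2,0,2), (2,2,1), (2,2,2)
TSO (10): (0,0,1), (0,0,2), (0,2,1), (0,2,2), (1,2,1), (1,2,2), (2,0,1), (2,0,2), (2,2,1), (2,2,2)
PSO (12): (0,0,1), (0,0,2), (0,2,1), (0,2,2), (1,0,1), (1,0,2), (1,2,1), (1,2,2), (2,0,1), (2,0,2), (2,2,1), (2,2,2)
target (0,0,2) ∈ {SC,TSO,PSO}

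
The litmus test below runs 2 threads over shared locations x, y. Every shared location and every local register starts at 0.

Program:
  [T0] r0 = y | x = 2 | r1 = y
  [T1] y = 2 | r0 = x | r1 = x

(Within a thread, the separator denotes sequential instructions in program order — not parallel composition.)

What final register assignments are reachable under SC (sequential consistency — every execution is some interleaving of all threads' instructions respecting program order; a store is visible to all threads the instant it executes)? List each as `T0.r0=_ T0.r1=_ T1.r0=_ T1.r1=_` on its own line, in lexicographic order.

T0.r0=0 T0.r1=0 T1.r0=2 T1.r1=2
T0.r0=0 T0.r1=2 T1.r0=0 T1.r1=0
T0.r0=0 T0.r1=2 T1.r0=0 T1.r1=2
T0.r0=0 T0.r1=2 T1.r0=2 T1.r1=2
T0.r0=2 T0.r1=2 T1.r0=0 T1.r1=0
T0.r0=2 T0.r1=2 T1.r0=0 T1.r1=2
T0.r0=2 T0.r1=2 T1.r0=2 T1.r1=2

outcome vector order: (T0.r0,T0.r1,T1.r0,T1.r1)
|SC outcomes| = 7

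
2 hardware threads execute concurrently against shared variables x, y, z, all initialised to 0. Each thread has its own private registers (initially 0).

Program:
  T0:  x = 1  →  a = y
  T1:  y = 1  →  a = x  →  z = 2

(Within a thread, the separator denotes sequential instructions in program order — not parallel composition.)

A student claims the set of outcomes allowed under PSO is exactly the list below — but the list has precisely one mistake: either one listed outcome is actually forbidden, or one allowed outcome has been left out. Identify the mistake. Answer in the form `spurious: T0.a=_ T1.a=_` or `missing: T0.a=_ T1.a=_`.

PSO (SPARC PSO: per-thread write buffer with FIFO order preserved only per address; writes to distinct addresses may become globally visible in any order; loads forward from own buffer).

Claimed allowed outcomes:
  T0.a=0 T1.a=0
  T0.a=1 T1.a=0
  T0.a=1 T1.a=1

missing: T0.a=0 T1.a=1

outcome vector order: (T0.a,T1.a)
[PSO] allowed = {<0 0> <0 1> <1 0> <1 1>}
PSO∖claimed = {<0 1>}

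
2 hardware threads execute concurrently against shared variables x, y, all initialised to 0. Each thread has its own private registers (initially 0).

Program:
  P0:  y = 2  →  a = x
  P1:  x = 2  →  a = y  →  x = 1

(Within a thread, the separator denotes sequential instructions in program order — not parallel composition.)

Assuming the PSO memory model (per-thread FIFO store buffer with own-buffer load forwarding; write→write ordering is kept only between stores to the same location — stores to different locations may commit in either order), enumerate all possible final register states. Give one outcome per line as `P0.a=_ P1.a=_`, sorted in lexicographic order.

outcome vector order: (P0.a,P1.a)
|PSO outcomes| = 6

P0.a=0 P1.a=0
P0.a=0 P1.a=2
P0.a=1 P1.a=0
P0.a=1 P1.a=2
P0.a=2 P1.a=0
P0.a=2 P1.a=2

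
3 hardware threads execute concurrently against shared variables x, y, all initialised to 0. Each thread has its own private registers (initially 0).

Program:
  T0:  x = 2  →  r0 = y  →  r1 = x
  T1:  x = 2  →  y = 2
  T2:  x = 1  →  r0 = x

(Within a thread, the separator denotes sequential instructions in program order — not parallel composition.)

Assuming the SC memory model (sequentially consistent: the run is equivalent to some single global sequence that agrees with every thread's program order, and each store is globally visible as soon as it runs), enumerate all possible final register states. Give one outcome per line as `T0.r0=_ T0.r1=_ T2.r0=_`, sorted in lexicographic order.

T0.r0=0 T0.r1=1 T2.r0=1
T0.r0=0 T0.r1=1 T2.r0=2
T0.r0=0 T0.r1=2 T2.r0=1
T0.r0=0 T0.r1=2 T2.r0=2
T0.r0=2 T0.r1=1 T2.r0=1
T0.r0=2 T0.r1=2 T2.r0=1
T0.r0=2 T0.r1=2 T2.r0=2

outcome vector order: (T0.r0,T0.r1,T2.r0)
|SC outcomes| = 7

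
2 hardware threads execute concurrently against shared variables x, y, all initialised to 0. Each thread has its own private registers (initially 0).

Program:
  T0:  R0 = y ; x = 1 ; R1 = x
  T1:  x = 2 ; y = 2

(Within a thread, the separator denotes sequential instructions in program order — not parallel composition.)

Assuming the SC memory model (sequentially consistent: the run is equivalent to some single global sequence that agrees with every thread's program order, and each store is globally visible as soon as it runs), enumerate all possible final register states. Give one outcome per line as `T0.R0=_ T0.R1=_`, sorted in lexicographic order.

outcome vector order: (T0.R0,T0.R1)
|SC outcomes| = 3

T0.R0=0 T0.R1=1
T0.R0=0 T0.R1=2
T0.R0=2 T0.R1=1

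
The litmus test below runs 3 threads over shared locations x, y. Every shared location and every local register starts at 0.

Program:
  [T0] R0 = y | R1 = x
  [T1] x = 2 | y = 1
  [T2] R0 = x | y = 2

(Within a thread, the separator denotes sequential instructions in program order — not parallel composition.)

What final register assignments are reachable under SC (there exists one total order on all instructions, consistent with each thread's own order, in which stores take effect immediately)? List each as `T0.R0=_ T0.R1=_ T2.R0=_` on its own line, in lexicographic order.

outcome vector order: (T0.R0,T0.R1,T2.R0)
|SC outcomes| = 9

T0.R0=0 T0.R1=0 T2.R0=0
T0.R0=0 T0.R1=0 T2.R0=2
T0.R0=0 T0.R1=2 T2.R0=0
T0.R0=0 T0.R1=2 T2.R0=2
T0.R0=1 T0.R1=2 T2.R0=0
T0.R0=1 T0.R1=2 T2.R0=2
T0.R0=2 T0.R1=0 T2.R0=0
T0.R0=2 T0.R1=2 T2.R0=0
T0.R0=2 T0.R1=2 T2.R0=2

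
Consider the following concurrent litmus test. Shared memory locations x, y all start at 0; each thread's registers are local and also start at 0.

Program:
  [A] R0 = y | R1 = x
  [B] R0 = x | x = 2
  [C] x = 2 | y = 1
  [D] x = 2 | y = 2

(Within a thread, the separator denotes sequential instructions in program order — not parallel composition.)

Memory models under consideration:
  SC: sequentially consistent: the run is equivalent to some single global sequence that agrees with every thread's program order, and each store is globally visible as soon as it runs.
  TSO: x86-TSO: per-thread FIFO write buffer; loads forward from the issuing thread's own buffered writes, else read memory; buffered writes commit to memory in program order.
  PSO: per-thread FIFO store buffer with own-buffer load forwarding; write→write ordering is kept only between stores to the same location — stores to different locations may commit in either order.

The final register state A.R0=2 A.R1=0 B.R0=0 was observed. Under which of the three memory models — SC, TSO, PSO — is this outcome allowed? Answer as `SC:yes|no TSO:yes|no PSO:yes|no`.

SC:no TSO:no PSO:yes

outcome vector order: (A.R0,A.R1,B.R0)
SC (8): <0 0 0> <0 0 2> <0 2 0> <0 2 2> <1 2 0> <1 2 2> <2 2 0> <2 2 2>
TSO (8): <0 0 0> <0 0 2> <0 2 0> <0 2 2> <1 2 0> <1 2 2> <2 2 0> <2 2 2>
PSO (12): <0 0 0> <0 0 2> <0 2 0> <0 2 2> <1 0 0> <1 0 2> <1 2 0> <1 2 2> <2 0 0> <2 0 2> <2 2 0> <2 2 2>
target <2 0 0> ∈ {PSO}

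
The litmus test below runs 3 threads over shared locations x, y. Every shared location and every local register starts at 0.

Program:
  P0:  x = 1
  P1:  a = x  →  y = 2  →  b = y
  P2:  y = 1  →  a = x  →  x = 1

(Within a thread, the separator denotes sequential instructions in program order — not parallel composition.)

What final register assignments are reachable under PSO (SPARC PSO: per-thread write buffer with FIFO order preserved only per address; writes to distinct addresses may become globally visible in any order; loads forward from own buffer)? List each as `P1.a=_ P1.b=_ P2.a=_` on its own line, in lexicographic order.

outcome vector order: (P1.a,P1.b,P2.a)
|PSO outcomes| = 8

P1.a=0 P1.b=1 P2.a=0
P1.a=0 P1.b=1 P2.a=1
P1.a=0 P1.b=2 P2.a=0
P1.a=0 P1.b=2 P2.a=1
P1.a=1 P1.b=1 P2.a=0
P1.a=1 P1.b=1 P2.a=1
P1.a=1 P1.b=2 P2.a=0
P1.a=1 P1.b=2 P2.a=1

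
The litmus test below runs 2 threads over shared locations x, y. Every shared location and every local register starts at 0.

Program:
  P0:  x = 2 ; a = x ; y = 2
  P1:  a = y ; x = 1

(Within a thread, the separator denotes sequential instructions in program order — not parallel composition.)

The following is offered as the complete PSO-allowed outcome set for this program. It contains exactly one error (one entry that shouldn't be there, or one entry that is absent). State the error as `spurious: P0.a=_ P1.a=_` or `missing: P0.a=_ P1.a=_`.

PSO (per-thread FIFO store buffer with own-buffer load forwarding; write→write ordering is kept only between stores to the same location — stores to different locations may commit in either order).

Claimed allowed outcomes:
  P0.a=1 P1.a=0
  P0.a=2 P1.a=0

outcome vector order: (P0.a,P1.a)
[PSO] allowed = {(1,0), (2,0), (2,2)}
PSO∖claimed = {(2,2)}

missing: P0.a=2 P1.a=2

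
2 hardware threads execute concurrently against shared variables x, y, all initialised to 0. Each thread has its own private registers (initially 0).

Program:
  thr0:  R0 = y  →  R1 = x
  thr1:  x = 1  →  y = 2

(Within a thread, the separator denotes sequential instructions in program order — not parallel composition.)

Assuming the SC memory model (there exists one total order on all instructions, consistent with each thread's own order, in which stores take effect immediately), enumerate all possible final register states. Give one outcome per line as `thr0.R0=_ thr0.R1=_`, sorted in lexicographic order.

thr0.R0=0 thr0.R1=0
thr0.R0=0 thr0.R1=1
thr0.R0=2 thr0.R1=1

outcome vector order: (thr0.R0,thr0.R1)
|SC outcomes| = 3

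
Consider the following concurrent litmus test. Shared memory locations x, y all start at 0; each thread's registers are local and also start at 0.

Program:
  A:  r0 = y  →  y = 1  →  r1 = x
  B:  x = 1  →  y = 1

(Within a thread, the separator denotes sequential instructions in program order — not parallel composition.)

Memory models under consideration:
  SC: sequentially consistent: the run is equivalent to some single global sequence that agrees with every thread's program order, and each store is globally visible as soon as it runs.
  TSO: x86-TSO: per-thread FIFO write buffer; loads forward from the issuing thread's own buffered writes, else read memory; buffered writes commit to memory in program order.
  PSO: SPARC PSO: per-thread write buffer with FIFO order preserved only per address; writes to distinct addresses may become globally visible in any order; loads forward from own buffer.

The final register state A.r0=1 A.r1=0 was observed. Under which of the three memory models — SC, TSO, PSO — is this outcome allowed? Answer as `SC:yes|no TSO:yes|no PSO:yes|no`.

outcome vector order: (A.r0,A.r1)
SC: 3 outcomes — {00; 01; 11}
TSO: 3 outcomes — {00; 01; 11}
PSO: 4 outcomes — {00; 01; 10; 11}
target 10 ∈ {PSO}

SC:no TSO:no PSO:yes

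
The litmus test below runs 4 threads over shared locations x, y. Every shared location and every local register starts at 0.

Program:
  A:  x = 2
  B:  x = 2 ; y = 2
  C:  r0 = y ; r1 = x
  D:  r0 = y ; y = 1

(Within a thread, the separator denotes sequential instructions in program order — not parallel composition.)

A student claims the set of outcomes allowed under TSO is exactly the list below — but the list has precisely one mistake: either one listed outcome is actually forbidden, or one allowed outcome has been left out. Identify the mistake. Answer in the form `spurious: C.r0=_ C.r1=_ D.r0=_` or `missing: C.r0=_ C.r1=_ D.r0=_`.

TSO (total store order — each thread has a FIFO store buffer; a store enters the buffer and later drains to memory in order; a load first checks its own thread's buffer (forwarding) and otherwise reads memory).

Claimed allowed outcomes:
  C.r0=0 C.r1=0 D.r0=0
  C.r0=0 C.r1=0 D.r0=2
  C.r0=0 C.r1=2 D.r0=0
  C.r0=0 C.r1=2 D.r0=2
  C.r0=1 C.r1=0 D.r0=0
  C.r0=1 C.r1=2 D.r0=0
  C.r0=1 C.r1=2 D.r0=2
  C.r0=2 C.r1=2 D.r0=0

outcome vector order: (C.r0,C.r1,D.r0)
under TSO → 0/0/0 0/0/2 0/2/0 0/2/2 1/0/0 1/2/0 1/2/2 2/2/0 2/2/2
TSO∖claimed = {2/2/2}

missing: C.r0=2 C.r1=2 D.r0=2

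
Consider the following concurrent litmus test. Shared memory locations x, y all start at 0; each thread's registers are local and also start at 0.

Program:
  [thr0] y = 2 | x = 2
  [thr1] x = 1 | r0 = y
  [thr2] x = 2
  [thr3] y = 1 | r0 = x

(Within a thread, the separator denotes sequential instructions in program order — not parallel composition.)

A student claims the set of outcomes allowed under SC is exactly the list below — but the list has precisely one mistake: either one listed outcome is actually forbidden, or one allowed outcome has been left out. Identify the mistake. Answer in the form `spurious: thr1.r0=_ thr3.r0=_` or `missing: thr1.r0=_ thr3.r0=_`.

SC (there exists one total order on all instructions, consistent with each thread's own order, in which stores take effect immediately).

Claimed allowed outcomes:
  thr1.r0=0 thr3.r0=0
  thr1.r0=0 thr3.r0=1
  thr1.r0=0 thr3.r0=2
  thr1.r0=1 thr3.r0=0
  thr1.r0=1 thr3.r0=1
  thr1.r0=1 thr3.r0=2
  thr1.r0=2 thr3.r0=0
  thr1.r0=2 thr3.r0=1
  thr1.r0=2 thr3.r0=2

outcome vector order: (thr1.r0,thr3.r0)
[SC] allowed = {0/1 0/2 1/0 1/1 1/2 2/0 2/1 2/2}
claimed∖SC = {0/0}

spurious: thr1.r0=0 thr3.r0=0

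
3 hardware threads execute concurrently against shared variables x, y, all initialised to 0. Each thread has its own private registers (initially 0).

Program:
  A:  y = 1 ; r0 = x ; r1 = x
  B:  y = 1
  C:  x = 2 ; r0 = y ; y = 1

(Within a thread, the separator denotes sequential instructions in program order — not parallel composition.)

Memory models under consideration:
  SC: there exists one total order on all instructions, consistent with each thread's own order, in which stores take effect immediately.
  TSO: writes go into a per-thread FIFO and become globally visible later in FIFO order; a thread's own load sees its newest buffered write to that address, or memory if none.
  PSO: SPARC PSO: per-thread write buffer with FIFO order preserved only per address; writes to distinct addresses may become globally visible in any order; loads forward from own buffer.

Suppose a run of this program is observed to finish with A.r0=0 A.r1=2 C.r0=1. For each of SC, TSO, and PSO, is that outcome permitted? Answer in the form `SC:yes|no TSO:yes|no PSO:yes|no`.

outcome vector order: (A.r0,A.r1,C.r0)
under SC → (0,0,1); (0,2,1); (2,2,0); (2,2,1)
under TSO → (0,0,0); (0,0,1); (0,2,0); (0,2,1); (2,2,0); (2,2,1)
under PSO → (0,0,0); (0,0,1); (0,2,0); (0,2,1); (2,2,0); (2,2,1)
target (0,2,1) ∈ {SC,TSO,PSO}

SC:yes TSO:yes PSO:yes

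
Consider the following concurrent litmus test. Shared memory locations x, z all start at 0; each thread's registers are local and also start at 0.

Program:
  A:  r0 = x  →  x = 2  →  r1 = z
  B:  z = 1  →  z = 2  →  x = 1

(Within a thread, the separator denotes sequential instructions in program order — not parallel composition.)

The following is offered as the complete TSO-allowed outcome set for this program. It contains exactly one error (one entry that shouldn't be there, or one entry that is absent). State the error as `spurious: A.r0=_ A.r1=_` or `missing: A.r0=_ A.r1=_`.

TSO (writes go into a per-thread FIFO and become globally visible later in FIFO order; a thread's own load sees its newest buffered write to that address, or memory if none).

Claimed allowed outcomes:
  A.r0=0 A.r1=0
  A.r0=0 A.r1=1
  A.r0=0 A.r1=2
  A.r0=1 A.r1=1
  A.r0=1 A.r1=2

outcome vector order: (A.r0,A.r1)
TSO: 4 outcomes — {00; 01; 02; 12}
claimed∖TSO = {11}

spurious: A.r0=1 A.r1=1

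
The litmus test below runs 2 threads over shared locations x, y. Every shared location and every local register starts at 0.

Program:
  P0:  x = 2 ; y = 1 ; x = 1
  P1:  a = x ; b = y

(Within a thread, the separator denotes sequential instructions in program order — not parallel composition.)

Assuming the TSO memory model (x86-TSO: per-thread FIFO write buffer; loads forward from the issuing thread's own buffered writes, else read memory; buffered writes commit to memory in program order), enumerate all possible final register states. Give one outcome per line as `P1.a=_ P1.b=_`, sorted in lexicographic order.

outcome vector order: (P1.a,P1.b)
|TSO outcomes| = 5

P1.a=0 P1.b=0
P1.a=0 P1.b=1
P1.a=1 P1.b=1
P1.a=2 P1.b=0
P1.a=2 P1.b=1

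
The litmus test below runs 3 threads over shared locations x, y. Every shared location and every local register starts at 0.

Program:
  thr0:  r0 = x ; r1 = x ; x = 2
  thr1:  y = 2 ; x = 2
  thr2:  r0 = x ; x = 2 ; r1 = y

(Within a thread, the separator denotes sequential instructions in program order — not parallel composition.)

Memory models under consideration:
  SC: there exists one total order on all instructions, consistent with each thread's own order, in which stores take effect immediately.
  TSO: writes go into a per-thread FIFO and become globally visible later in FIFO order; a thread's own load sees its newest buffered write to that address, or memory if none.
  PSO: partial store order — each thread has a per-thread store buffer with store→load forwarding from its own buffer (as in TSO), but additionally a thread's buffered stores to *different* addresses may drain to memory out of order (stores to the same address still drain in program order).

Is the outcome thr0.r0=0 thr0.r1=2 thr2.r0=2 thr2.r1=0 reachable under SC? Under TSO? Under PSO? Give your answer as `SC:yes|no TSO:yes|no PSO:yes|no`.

SC:no TSO:no PSO:yes

outcome vector order: (thr0.r0,thr0.r1,thr2.r0,thr2.r1)
SC: 10 outcomes — {0000, 0002, 0020, 0022, 0200, 0202, 0222, 2200, 2202, 2222}
TSO: 10 outcomes — {0000, 0002, 0020, 0022, 0200, 0202, 0222, 2200, 2202, 2222}
PSO: 12 outcomes — {0000, 0002, 0020, 0022, 0200, 0202, 0220, 0222, 2200, 2202, 2220, 2222}
target 0220 ∈ {PSO}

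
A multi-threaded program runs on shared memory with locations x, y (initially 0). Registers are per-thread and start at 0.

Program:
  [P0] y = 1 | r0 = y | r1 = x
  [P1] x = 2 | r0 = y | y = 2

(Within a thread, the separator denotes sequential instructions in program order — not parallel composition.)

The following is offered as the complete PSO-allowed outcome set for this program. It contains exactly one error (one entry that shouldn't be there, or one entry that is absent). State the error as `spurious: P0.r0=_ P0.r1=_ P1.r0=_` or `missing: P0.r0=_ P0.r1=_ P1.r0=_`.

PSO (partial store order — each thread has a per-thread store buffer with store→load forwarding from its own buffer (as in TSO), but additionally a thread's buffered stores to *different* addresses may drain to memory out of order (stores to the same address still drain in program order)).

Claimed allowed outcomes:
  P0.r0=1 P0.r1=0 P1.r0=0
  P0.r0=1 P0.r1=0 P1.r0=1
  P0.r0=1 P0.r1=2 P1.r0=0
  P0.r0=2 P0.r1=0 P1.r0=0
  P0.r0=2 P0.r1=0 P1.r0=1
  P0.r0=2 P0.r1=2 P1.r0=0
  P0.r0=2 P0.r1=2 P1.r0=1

missing: P0.r0=1 P0.r1=2 P1.r0=1

outcome vector order: (P0.r0,P0.r1,P1.r0)
PSO: 8 outcomes — {(1,0,0); (1,0,1); (1,2,0); (1,2,1); (2,0,0); (2,0,1); (2,2,0); (2,2,1)}
PSO∖claimed = {(1,2,1)}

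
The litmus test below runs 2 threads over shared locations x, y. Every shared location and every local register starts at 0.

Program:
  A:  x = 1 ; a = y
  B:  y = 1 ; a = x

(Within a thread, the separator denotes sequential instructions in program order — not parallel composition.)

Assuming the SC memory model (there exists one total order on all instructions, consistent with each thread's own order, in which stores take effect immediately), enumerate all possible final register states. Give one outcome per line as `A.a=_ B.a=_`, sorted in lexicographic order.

outcome vector order: (A.a,B.a)
|SC outcomes| = 3

A.a=0 B.a=1
A.a=1 B.a=0
A.a=1 B.a=1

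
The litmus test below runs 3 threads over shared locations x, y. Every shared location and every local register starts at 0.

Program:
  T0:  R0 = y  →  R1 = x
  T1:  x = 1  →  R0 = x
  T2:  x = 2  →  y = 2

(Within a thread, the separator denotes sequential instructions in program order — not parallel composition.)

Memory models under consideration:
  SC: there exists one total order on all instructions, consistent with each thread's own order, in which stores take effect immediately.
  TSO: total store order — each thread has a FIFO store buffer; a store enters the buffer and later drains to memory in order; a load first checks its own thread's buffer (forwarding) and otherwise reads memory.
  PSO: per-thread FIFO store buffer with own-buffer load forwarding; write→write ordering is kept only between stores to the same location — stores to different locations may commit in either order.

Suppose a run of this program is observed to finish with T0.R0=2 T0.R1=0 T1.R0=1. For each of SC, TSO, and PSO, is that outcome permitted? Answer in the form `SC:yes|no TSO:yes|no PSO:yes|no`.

outcome vector order: (T0.R0,T0.R1,T1.R0)
under SC → (0,0,1), (0,0,2), (0,1,1), (0,1,2), (0,2,1), (0,2,2), (2,1,1), (2,2,1), (2,2,2)
under TSO → (0,0,1), (0,0,2), (0,1,1), (0,1,2), (0,2,1), (0,2,2), (2,1,1), (2,2,1), (2,2,2)
under PSO → (0,0,1), (0,0,2), (0,1,1), (0,1,2), (0,2,1), (0,2,2), (2,0,1), (2,0,2), (2,1,1), (2,1,2), (2,2,1), (2,2,2)
target (2,0,1) ∈ {PSO}

SC:no TSO:no PSO:yes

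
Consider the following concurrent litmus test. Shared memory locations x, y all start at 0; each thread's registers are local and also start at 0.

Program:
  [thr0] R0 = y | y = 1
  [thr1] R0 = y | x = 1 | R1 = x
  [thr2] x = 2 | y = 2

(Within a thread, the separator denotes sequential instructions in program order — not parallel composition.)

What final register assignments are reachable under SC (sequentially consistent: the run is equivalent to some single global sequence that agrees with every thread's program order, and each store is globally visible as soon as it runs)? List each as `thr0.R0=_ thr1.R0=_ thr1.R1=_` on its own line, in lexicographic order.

outcome vector order: (thr0.R0,thr1.R0,thr1.R1)
|SC outcomes| = 9

thr0.R0=0 thr1.R0=0 thr1.R1=1
thr0.R0=0 thr1.R0=0 thr1.R1=2
thr0.R0=0 thr1.R0=1 thr1.R1=1
thr0.R0=0 thr1.R0=1 thr1.R1=2
thr0.R0=0 thr1.R0=2 thr1.R1=1
thr0.R0=2 thr1.R0=0 thr1.R1=1
thr0.R0=2 thr1.R0=0 thr1.R1=2
thr0.R0=2 thr1.R0=1 thr1.R1=1
thr0.R0=2 thr1.R0=2 thr1.R1=1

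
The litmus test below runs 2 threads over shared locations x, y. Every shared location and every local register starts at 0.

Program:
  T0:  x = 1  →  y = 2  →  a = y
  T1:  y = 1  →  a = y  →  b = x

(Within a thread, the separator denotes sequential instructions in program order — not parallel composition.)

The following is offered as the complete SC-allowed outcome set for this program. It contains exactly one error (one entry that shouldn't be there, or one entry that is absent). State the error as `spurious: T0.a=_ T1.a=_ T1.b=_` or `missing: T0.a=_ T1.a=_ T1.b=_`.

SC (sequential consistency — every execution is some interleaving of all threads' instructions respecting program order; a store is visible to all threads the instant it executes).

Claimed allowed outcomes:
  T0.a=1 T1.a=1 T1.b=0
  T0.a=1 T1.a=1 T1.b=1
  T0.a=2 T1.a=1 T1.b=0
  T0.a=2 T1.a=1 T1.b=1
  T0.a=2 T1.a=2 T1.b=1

outcome vector order: (T0.a,T1.a,T1.b)
under SC → (1,1,1) (2,1,0) (2,1,1) (2,2,1)
claimed∖SC = {(1,1,0)}

spurious: T0.a=1 T1.a=1 T1.b=0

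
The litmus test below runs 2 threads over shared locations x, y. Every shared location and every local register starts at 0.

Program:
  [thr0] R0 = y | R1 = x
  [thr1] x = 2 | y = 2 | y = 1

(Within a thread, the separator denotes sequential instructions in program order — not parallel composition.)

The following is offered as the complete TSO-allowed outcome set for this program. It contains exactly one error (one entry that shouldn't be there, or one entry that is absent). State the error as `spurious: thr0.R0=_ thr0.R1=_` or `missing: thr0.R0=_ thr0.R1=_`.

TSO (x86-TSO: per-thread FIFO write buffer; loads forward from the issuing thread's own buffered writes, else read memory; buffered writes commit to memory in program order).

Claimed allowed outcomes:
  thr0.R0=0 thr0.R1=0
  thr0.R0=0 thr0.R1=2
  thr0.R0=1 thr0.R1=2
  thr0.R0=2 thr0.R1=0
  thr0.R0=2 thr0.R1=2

outcome vector order: (thr0.R0,thr0.R1)
under TSO → 00 02 12 22
claimed∖TSO = {20}

spurious: thr0.R0=2 thr0.R1=0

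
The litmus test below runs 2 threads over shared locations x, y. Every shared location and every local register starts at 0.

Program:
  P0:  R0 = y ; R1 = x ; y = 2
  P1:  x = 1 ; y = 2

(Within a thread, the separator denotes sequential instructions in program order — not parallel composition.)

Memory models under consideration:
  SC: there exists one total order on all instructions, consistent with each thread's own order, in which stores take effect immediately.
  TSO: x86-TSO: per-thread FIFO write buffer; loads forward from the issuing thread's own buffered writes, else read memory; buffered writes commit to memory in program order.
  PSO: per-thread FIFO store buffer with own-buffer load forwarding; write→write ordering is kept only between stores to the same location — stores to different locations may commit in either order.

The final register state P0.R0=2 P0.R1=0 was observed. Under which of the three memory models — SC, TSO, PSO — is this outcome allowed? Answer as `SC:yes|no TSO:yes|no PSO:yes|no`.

SC:no TSO:no PSO:yes

outcome vector order: (P0.R0,P0.R1)
under SC → 0/0, 0/1, 2/1
under TSO → 0/0, 0/1, 2/1
under PSO → 0/0, 0/1, 2/0, 2/1
target 2/0 ∈ {PSO}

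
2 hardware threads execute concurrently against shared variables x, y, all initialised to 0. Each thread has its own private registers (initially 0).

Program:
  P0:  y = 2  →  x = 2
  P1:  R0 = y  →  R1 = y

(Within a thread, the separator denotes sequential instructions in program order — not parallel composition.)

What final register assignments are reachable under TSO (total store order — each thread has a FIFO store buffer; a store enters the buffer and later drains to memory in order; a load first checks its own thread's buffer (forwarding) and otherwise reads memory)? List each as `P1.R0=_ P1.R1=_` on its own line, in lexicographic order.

P1.R0=0 P1.R1=0
P1.R0=0 P1.R1=2
P1.R0=2 P1.R1=2

outcome vector order: (P1.R0,P1.R1)
|TSO outcomes| = 3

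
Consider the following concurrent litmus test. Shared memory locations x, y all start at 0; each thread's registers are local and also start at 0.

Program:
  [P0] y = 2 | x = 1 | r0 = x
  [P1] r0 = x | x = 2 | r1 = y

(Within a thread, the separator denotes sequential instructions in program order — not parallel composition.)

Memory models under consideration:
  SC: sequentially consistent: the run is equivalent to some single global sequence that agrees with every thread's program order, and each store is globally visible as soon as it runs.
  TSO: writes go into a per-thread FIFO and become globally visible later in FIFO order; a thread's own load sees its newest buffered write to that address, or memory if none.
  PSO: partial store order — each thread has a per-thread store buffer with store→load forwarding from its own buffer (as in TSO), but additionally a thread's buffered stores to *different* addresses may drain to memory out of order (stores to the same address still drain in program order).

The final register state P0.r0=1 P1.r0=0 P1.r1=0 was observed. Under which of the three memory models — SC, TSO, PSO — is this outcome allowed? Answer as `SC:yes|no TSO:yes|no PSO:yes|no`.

outcome vector order: (P0.r0,P1.r0,P1.r1)
SC (5): 1/0/0; 1/0/2; 1/1/2; 2/0/2; 2/1/2
TSO (6): 1/0/0; 1/0/2; 1/1/2; 2/0/0; 2/0/2; 2/1/2
PSO (8): 1/0/0; 1/0/2; 1/1/0; 1/1/2; 2/0/0; 2/0/2; 2/1/0; 2/1/2
target 1/0/0 ∈ {SC,TSO,PSO}

SC:yes TSO:yes PSO:yes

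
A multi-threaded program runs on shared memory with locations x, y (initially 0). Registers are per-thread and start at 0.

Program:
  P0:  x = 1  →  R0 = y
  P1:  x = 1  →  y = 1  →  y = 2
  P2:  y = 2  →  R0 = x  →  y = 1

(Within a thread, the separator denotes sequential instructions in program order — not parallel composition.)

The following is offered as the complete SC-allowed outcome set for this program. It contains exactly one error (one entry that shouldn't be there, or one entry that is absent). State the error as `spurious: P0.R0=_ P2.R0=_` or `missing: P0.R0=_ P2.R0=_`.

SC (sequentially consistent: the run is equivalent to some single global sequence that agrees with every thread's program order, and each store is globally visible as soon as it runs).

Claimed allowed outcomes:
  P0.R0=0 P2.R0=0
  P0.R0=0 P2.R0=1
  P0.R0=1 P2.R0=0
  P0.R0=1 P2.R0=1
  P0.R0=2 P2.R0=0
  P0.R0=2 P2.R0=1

spurious: P0.R0=0 P2.R0=0

outcome vector order: (P0.R0,P2.R0)
[SC] allowed = {0/1 1/0 1/1 2/0 2/1}
claimed∖SC = {0/0}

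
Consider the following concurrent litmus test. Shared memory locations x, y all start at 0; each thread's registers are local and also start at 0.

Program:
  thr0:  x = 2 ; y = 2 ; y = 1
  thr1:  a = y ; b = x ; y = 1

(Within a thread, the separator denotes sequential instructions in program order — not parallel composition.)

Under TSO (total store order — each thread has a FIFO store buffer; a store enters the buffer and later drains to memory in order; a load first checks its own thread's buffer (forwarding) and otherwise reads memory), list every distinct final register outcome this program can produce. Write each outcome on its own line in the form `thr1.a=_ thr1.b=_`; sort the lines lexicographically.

outcome vector order: (thr1.a,thr1.b)
|TSO outcomes| = 4

thr1.a=0 thr1.b=0
thr1.a=0 thr1.b=2
thr1.a=1 thr1.b=2
thr1.a=2 thr1.b=2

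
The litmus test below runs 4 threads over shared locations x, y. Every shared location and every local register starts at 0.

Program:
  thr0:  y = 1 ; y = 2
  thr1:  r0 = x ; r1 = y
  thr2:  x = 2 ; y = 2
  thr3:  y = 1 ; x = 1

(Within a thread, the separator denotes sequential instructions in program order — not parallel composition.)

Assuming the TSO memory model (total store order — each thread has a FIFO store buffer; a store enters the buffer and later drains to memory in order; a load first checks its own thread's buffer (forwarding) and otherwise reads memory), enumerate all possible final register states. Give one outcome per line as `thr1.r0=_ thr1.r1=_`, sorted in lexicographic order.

outcome vector order: (thr1.r0,thr1.r1)
|TSO outcomes| = 8

thr1.r0=0 thr1.r1=0
thr1.r0=0 thr1.r1=1
thr1.r0=0 thr1.r1=2
thr1.r0=1 thr1.r1=1
thr1.r0=1 thr1.r1=2
thr1.r0=2 thr1.r1=0
thr1.r0=2 thr1.r1=1
thr1.r0=2 thr1.r1=2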